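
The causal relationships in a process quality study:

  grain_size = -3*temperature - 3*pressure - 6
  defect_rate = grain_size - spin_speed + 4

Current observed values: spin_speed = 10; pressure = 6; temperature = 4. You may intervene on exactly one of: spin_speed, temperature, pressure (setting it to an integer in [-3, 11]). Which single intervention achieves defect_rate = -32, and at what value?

set spin_speed = 0

Intervening on spin_speed: with other inputs at their observed values, defect_rate = -spin_speed - 32. Solving for -32 gives spin_speed = 0, within [-3, 11].
Intervening on temperature: defect_rate = -3*temperature - 30. Reaching -32 requires temperature = 2/3, not an integer.
Intervening on pressure: defect_rate = -3*pressure - 24. Reaching -32 requires pressure = 8/3, not an integer.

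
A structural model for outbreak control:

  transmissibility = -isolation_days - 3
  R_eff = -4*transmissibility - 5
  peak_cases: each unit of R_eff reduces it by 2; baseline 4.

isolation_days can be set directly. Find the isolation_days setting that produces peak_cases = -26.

Substituting into the R_eff equation gives R_eff = 4*isolation_days + 7.
peak_cases becomes -8*isolation_days - 10.
Solve -8*isolation_days - 10 = -26: isolation_days = (-26 + 10) / -8 = 2.

isolation_days = 2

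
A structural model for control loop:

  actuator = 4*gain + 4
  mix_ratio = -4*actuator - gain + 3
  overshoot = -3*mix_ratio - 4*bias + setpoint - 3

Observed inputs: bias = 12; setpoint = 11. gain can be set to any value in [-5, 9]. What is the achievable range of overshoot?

-256 to 458

Substituting into the mix_ratio equation gives mix_ratio = -17*gain - 13.
This gives overshoot = 51*gain - 1.
Linear in gain, so extremes are at the endpoints: gain = -5 gives overshoot = -256; gain = 9 gives overshoot = 458.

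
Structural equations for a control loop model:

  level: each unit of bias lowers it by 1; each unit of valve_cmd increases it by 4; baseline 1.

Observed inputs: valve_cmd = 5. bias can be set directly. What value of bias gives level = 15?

Substituting into the level equation gives level = -bias + 21.
Solve -bias + 21 = 15: bias = (15 - 21) / -1 = 6.

bias = 6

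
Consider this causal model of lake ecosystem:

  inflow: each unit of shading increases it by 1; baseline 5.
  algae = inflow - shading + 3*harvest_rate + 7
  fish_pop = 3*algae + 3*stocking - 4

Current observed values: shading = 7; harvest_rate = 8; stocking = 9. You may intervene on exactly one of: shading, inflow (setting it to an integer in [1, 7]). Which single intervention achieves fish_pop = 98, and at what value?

Intervening on shading: the paths from shading to fish_pop cancel (net effect zero), leaving fish_pop = 131; 98 is unreachable this way.
Intervening on inflow: with other inputs at their observed values, fish_pop = 3*inflow + 95. Solving for 98 gives inflow = 1, within [1, 7].

set inflow = 1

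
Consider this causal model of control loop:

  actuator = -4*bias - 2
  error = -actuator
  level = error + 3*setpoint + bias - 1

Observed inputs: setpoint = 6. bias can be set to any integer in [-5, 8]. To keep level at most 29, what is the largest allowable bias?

Substituting into the error equation gives error = 4*bias + 2.
Substituting into the level equation gives level = 5*bias + 19.
Require 5*bias + 19 ≤ 29, so bias ≤ 2.
The largest integer in [-5, 8] satisfying this is 2.

bias = 2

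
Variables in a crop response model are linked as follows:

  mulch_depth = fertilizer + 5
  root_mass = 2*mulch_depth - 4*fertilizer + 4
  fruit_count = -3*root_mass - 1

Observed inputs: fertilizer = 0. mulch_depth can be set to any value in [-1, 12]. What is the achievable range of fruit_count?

-85 to -7

Intervening on mulch_depth fixes its value directly, overriding its dependence on fertilizer.
Substituting into the root_mass equation gives root_mass = 2*mulch_depth + 4.
So fruit_count = -6*mulch_depth - 13.
Linear in mulch_depth, so extremes are at the endpoints: mulch_depth = -1 gives fruit_count = -7; mulch_depth = 12 gives fruit_count = -85.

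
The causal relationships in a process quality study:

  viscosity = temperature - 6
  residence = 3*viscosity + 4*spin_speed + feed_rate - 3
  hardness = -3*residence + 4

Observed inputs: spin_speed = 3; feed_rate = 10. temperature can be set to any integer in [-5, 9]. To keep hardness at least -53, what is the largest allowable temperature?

Substituting into the residence equation gives residence = 3*temperature + 1.
Substituting into the hardness equation gives hardness = -9*temperature + 1.
Require -9*temperature + 1 ≥ -53, so temperature ≤ 6.
The largest integer in [-5, 9] satisfying this is 6.

temperature = 6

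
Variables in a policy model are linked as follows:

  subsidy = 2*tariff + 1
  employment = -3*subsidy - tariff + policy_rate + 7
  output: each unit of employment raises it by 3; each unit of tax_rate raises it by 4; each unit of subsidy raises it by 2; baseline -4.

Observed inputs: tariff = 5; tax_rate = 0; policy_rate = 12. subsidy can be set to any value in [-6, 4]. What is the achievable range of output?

10 to 80

Intervening on subsidy fixes its value directly, overriding its dependence on tariff.
Substituting into the employment equation gives employment = -3*subsidy + 14.
Substituting into the output equation gives output = -7*subsidy + 38.
Linear in subsidy, so extremes are at the endpoints: subsidy = -6 gives output = 80; subsidy = 4 gives output = 10.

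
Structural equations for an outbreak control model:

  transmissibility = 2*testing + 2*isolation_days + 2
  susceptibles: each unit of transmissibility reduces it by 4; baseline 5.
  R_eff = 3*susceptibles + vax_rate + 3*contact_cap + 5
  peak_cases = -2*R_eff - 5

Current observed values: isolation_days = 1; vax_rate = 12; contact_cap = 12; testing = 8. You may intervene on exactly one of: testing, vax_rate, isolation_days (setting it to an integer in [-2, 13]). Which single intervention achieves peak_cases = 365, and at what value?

Intervening on testing: peak_cases = 48*testing - 45. Reaching 365 requires testing = 205/24, not an integer.
Intervening on vax_rate: with other inputs at their observed values, peak_cases = -2*vax_rate + 363. Solving for 365 gives vax_rate = -1, within [-2, 13].
Intervening on isolation_days: peak_cases = 48*isolation_days + 291. Reaching 365 requires isolation_days = 37/24, not an integer.

set vax_rate = -1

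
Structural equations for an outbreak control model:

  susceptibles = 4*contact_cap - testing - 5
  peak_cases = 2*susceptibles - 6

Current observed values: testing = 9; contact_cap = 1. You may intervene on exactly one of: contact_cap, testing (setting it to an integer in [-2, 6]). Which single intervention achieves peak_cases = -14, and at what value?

set testing = 3

Intervening on contact_cap: peak_cases = 8*contact_cap - 34. Reaching -14 requires contact_cap = 5/2, not an integer.
Intervening on testing: with other inputs at their observed values, peak_cases = -2*testing - 8. Solving for -14 gives testing = 3, within [-2, 6].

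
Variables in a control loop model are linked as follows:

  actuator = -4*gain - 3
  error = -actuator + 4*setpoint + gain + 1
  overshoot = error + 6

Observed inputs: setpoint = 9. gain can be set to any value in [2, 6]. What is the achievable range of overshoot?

56 to 76

Substituting into the error equation gives error = 5*gain + 40.
Substituting into the overshoot equation gives overshoot = 5*gain + 46.
Linear in gain, so extremes are at the endpoints: gain = 2 gives overshoot = 56; gain = 6 gives overshoot = 76.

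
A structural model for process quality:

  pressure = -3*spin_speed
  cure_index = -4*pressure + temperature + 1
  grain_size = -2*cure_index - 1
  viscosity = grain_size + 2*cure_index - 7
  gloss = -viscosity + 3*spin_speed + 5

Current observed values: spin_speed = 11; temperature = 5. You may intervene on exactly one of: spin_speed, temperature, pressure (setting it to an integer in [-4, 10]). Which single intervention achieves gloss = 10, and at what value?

set spin_speed = -1

Intervening on spin_speed: with other inputs at their observed values, gloss = 3*spin_speed + 13. Solving for 10 gives spin_speed = -1, within [-4, 10].
Intervening on temperature: the paths from temperature to gloss cancel (net effect zero), leaving gloss = 46; 10 is unreachable this way.
Intervening on pressure: the paths from pressure to gloss cancel (net effect zero), leaving gloss = 46; 10 is unreachable this way.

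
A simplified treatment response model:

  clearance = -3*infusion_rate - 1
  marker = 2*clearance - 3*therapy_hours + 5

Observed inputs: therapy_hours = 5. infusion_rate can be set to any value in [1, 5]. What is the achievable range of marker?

Substituting into the marker equation gives marker = -6*infusion_rate - 12.
Linear in infusion_rate, so extremes are at the endpoints: infusion_rate = 1 gives marker = -18; infusion_rate = 5 gives marker = -42.

-42 to -18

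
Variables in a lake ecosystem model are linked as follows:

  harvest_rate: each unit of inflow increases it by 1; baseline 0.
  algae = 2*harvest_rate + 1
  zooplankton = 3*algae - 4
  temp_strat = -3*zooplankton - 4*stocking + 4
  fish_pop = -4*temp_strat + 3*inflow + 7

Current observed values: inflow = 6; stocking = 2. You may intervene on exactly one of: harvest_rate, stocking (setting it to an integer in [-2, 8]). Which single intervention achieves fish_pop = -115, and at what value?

set harvest_rate = -2

Intervening on harvest_rate: with other inputs at their observed values, fish_pop = 72*harvest_rate + 29. Solving for -115 gives harvest_rate = -2, within [-2, 8].
Intervening on stocking: fish_pop = 16*stocking + 429. Reaching -115 requires stocking = -34, outside [-2, 8].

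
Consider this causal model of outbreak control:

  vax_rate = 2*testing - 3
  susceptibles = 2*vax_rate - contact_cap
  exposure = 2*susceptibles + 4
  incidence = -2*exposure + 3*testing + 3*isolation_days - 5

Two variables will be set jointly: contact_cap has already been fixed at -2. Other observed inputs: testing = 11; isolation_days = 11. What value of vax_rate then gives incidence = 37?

With contact_cap held at -2:
Intervening on vax_rate fixes its value directly, overriding its dependence on testing.
Substituting into the susceptibles equation gives susceptibles = 2*vax_rate + 2.
This gives exposure = 4*vax_rate + 8.
Substituting into the incidence equation gives incidence = -8*vax_rate + 45.
Solve -8*vax_rate + 45 = 37: vax_rate = (37 - 45) / -8 = 1.

vax_rate = 1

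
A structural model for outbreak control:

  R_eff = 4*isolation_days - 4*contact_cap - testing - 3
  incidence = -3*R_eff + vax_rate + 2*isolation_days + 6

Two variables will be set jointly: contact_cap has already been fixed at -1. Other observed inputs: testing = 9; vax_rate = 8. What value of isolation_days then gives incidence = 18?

isolation_days = 2

With contact_cap held at -1:
Substituting into the R_eff equation gives R_eff = 4*isolation_days - 8.
So incidence = -10*isolation_days + 38.
Solve -10*isolation_days + 38 = 18: isolation_days = (18 - 38) / -10 = 2.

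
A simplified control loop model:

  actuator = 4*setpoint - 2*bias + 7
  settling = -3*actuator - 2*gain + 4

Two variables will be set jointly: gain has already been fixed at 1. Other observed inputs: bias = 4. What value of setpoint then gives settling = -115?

With gain held at 1:
Substituting into the actuator equation gives actuator = 4*setpoint - 1.
So settling = -12*setpoint + 5.
Solve -12*setpoint + 5 = -115: setpoint = (-115 - 5) / -12 = 10.

setpoint = 10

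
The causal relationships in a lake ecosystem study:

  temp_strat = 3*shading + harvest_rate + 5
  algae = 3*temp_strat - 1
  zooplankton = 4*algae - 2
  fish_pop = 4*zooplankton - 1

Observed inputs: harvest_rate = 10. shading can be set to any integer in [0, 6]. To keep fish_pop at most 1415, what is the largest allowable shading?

shading = 5

Substituting into the temp_strat equation gives temp_strat = 3*shading + 15.
algae becomes 9*shading + 44.
Substituting into the zooplankton equation gives zooplankton = 36*shading + 174.
This gives fish_pop = 144*shading + 695.
Require 144*shading + 695 ≤ 1415, so shading ≤ 5.
The largest integer in [0, 6] satisfying this is 5.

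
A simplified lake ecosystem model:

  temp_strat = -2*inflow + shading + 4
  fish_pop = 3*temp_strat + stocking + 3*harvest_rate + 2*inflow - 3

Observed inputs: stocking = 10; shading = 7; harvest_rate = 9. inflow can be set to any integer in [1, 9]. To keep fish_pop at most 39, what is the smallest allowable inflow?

Substituting into the temp_strat equation gives temp_strat = -2*inflow + 11.
Substituting into the fish_pop equation gives fish_pop = -4*inflow + 67.
Require -4*inflow + 67 ≤ 39, so inflow ≥ 7.
The smallest integer in [1, 9] satisfying this is 7.

inflow = 7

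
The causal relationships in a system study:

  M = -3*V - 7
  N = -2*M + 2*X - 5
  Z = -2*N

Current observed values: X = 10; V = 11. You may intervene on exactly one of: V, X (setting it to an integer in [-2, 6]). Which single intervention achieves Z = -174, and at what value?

set X = 6

Intervening on V: Z = -12*V - 58. Reaching -174 requires V = 29/3, not an integer.
Intervening on X: with other inputs at their observed values, Z = -4*X - 150. Solving for -174 gives X = 6, within [-2, 6].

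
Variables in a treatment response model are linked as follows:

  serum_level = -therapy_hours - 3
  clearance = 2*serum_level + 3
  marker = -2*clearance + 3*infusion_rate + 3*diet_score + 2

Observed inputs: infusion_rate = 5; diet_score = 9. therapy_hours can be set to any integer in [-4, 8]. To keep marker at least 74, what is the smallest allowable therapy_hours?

Substituting into the clearance equation gives clearance = -2*therapy_hours - 3.
Substituting into the marker equation gives marker = 4*therapy_hours + 50.
Require 4*therapy_hours + 50 ≥ 74, so therapy_hours ≥ 6.
The smallest integer in [-4, 8] satisfying this is 6.

therapy_hours = 6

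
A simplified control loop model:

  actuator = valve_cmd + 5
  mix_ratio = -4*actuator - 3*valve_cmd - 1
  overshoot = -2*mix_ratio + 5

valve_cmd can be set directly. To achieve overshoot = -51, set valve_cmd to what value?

valve_cmd = -7

Substituting into the mix_ratio equation gives mix_ratio = -7*valve_cmd - 21.
overshoot becomes 14*valve_cmd + 47.
Solve 14*valve_cmd + 47 = -51: valve_cmd = (-51 - 47) / 14 = -7.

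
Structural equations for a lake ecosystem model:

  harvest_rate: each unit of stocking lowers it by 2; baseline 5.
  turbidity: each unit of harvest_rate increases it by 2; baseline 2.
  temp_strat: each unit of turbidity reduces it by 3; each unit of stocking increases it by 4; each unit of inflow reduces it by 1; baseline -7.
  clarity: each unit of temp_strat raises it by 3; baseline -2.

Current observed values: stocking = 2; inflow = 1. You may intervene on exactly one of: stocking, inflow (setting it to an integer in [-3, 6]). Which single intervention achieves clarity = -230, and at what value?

Intervening on stocking: with other inputs at their observed values, clarity = 48*stocking - 134. Solving for -230 gives stocking = -2, within [-3, 6].
Intervening on inflow: clarity = -3*inflow - 35. Reaching -230 requires inflow = 65, outside [-3, 6].

set stocking = -2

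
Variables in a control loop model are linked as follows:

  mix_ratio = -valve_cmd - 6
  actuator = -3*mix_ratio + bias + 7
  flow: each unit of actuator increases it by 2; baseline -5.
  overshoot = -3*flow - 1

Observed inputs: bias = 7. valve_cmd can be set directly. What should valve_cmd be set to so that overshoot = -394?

valve_cmd = 12

Substituting into the actuator equation gives actuator = 3*valve_cmd + 32.
So flow = 6*valve_cmd + 59.
Substituting into the overshoot equation gives overshoot = -18*valve_cmd - 178.
Solve -18*valve_cmd - 178 = -394: valve_cmd = (-394 + 178) / -18 = 12.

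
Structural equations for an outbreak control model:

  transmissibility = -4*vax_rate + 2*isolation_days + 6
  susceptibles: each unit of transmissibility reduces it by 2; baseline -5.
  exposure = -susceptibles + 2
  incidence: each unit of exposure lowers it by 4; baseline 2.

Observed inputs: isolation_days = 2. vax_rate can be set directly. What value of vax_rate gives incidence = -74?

Substituting into the transmissibility equation gives transmissibility = -4*vax_rate + 10.
Substituting into the susceptibles equation gives susceptibles = 8*vax_rate - 25.
exposure becomes -8*vax_rate + 27.
So incidence = 32*vax_rate - 106.
Solve 32*vax_rate - 106 = -74: vax_rate = (-74 + 106) / 32 = 1.

vax_rate = 1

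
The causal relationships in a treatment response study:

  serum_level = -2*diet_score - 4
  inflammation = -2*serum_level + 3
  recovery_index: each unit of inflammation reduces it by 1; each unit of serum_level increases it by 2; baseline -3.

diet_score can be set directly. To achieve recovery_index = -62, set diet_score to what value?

diet_score = 5

Substituting into the inflammation equation gives inflammation = 4*diet_score + 11.
This gives recovery_index = -8*diet_score - 22.
Solve -8*diet_score - 22 = -62: diet_score = (-62 + 22) / -8 = 5.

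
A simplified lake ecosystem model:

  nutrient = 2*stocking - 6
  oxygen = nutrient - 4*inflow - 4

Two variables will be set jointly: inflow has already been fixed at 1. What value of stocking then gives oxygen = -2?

stocking = 6

With inflow held at 1:
Substituting into the oxygen equation gives oxygen = 2*stocking - 14.
Solve 2*stocking - 14 = -2: stocking = (-2 + 14) / 2 = 6.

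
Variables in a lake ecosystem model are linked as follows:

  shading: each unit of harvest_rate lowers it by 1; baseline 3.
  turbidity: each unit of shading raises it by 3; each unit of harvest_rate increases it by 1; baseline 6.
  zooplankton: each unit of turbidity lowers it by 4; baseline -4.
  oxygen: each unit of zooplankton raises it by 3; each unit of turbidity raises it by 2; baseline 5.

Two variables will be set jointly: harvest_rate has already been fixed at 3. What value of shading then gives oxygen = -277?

With harvest_rate held at 3:
Intervening on shading fixes its value directly, overriding its dependence on harvest_rate.
Substituting into the turbidity equation gives turbidity = 3*shading + 9.
This gives zooplankton = -12*shading - 40.
So oxygen = -30*shading - 97.
Solve -30*shading - 97 = -277: shading = (-277 + 97) / -30 = 6.

shading = 6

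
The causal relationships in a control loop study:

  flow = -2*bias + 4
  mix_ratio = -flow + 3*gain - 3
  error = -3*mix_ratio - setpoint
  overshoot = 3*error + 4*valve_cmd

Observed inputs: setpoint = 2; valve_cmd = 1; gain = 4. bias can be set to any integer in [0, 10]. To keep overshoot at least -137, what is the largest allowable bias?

Substituting into the mix_ratio equation gives mix_ratio = 2*bias + 5.
Substituting into the error equation gives error = -6*bias - 17.
Substituting into the overshoot equation gives overshoot = -18*bias - 47.
Require -18*bias - 47 ≥ -137, so bias ≤ 5.
The largest integer in [0, 10] satisfying this is 5.

bias = 5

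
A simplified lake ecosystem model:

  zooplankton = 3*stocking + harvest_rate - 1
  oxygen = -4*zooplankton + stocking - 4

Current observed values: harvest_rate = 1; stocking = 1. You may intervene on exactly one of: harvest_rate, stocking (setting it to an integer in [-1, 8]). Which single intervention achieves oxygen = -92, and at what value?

set stocking = 8

Intervening on harvest_rate: oxygen = -4*harvest_rate - 11. Reaching -92 requires harvest_rate = 81/4, not an integer.
Intervening on stocking: with other inputs at their observed values, oxygen = -11*stocking - 4. Solving for -92 gives stocking = 8, within [-1, 8].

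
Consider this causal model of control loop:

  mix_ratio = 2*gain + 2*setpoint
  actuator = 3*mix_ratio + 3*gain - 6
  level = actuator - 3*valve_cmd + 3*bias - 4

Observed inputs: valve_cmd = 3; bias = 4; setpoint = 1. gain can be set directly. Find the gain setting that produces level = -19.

gain = -2

Substituting into the mix_ratio equation gives mix_ratio = 2*gain + 2.
This gives actuator = 9*gain.
This gives level = 9*gain - 1.
Solve 9*gain - 1 = -19: gain = (-19 + 1) / 9 = -2.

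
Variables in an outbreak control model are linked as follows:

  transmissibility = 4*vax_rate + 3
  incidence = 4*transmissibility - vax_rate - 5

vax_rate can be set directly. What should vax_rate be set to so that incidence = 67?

vax_rate = 4

Substituting into the incidence equation gives incidence = 15*vax_rate + 7.
Solve 15*vax_rate + 7 = 67: vax_rate = (67 - 7) / 15 = 4.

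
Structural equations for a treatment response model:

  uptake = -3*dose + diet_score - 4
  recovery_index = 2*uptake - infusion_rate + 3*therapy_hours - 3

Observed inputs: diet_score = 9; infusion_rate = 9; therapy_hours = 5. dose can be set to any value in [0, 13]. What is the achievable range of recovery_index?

Substituting into the uptake equation gives uptake = -3*dose + 5.
Substituting into the recovery_index equation gives recovery_index = -6*dose + 13.
Linear in dose, so extremes are at the endpoints: dose = 0 gives recovery_index = 13; dose = 13 gives recovery_index = -65.

-65 to 13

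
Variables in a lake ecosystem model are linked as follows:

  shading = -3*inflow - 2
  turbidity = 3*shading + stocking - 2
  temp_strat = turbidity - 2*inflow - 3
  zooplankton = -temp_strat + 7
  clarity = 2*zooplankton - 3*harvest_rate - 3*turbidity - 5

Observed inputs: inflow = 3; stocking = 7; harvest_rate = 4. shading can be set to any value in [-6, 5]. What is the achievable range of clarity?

Intervening on shading fixes its value directly, overriding its dependence on inflow.
Substituting into the turbidity equation gives turbidity = 3*shading + 5.
Substituting into the temp_strat equation gives temp_strat = 3*shading - 4.
zooplankton becomes -3*shading + 11.
So clarity = -15*shading - 10.
Linear in shading, so extremes are at the endpoints: shading = -6 gives clarity = 80; shading = 5 gives clarity = -85.

-85 to 80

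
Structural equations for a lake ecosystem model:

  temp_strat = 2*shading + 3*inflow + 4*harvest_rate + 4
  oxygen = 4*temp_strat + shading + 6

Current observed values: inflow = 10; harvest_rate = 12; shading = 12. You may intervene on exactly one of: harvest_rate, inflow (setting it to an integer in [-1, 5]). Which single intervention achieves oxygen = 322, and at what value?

Intervening on harvest_rate: oxygen = 16*harvest_rate + 250. Reaching 322 requires harvest_rate = 9/2, not an integer.
Intervening on inflow: with other inputs at their observed values, oxygen = 12*inflow + 322. Solving for 322 gives inflow = 0, within [-1, 5].

set inflow = 0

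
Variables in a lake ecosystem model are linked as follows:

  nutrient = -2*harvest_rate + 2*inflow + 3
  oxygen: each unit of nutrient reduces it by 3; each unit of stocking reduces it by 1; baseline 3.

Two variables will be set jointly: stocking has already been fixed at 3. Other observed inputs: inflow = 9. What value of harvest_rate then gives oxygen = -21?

With stocking held at 3:
Substituting into the nutrient equation gives nutrient = -2*harvest_rate + 21.
This gives oxygen = 6*harvest_rate - 63.
Solve 6*harvest_rate - 63 = -21: harvest_rate = (-21 + 63) / 6 = 7.

harvest_rate = 7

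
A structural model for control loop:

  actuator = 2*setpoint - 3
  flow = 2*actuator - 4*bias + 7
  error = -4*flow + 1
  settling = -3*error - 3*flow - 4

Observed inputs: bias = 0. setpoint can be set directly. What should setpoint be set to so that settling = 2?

Substituting into the flow equation gives flow = 4*setpoint + 1.
error becomes -16*setpoint - 3.
Substituting into the settling equation gives settling = 36*setpoint + 2.
Solve 36*setpoint + 2 = 2: setpoint = (2 - 2) / 36 = 0.

setpoint = 0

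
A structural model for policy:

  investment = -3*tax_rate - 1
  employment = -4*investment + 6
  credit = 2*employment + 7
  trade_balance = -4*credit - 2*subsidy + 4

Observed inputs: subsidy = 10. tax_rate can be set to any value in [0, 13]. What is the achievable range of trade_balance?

-1372 to -124

Substituting into the employment equation gives employment = 12*tax_rate + 10.
This gives credit = 24*tax_rate + 27.
So trade_balance = -96*tax_rate - 124.
Linear in tax_rate, so extremes are at the endpoints: tax_rate = 0 gives trade_balance = -124; tax_rate = 13 gives trade_balance = -1372.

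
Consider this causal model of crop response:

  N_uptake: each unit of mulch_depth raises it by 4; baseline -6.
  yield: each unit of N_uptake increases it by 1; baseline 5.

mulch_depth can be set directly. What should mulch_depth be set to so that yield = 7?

mulch_depth = 2

Substituting into the yield equation gives yield = 4*mulch_depth - 1.
Solve 4*mulch_depth - 1 = 7: mulch_depth = (7 + 1) / 4 = 2.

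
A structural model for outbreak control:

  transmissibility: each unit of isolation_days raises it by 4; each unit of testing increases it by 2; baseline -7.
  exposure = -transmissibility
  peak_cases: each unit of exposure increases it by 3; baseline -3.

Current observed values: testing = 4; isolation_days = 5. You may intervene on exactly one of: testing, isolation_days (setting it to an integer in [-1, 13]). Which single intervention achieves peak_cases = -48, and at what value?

set testing = 1

Intervening on testing: with other inputs at their observed values, peak_cases = -6*testing - 42. Solving for -48 gives testing = 1, within [-1, 13].
Intervening on isolation_days: peak_cases = -12*isolation_days - 6. Reaching -48 requires isolation_days = 7/2, not an integer.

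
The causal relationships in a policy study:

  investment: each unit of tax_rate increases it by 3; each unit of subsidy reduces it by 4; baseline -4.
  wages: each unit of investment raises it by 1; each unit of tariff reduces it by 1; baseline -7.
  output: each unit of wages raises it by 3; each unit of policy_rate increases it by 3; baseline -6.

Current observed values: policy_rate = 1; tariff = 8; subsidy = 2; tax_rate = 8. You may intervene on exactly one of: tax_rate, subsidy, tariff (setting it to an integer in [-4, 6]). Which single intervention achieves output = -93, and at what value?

set tax_rate = -1

Intervening on tax_rate: with other inputs at their observed values, output = 9*tax_rate - 84. Solving for -93 gives tax_rate = -1, within [-4, 6].
Intervening on subsidy: output = -12*subsidy + 12. Reaching -93 requires subsidy = 35/4, not an integer.
Intervening on tariff: output = -3*tariff + 12. Reaching -93 requires tariff = 35, outside [-4, 6].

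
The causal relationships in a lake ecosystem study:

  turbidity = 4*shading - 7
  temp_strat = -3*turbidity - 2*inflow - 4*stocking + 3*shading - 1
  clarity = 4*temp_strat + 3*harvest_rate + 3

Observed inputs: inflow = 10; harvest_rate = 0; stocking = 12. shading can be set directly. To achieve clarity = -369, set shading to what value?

shading = 5

Substituting into the temp_strat equation gives temp_strat = -9*shading - 48.
Substituting into the clarity equation gives clarity = -36*shading - 189.
Solve -36*shading - 189 = -369: shading = (-369 + 189) / -36 = 5.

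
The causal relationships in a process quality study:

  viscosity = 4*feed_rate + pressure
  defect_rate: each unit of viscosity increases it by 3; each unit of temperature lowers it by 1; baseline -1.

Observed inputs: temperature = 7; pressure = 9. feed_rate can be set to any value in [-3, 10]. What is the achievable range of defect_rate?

Substituting into the viscosity equation gives viscosity = 4*feed_rate + 9.
So defect_rate = 12*feed_rate + 19.
Linear in feed_rate, so extremes are at the endpoints: feed_rate = -3 gives defect_rate = -17; feed_rate = 10 gives defect_rate = 139.

-17 to 139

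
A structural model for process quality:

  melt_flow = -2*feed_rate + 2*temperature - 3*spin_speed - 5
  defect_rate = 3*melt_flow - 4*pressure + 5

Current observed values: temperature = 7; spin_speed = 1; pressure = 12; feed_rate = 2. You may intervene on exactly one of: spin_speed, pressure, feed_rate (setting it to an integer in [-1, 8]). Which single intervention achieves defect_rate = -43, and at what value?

Intervening on spin_speed: defect_rate = -9*spin_speed - 28. Reaching -43 requires spin_speed = 5/3, not an integer.
Intervening on pressure: defect_rate = -4*pressure + 11. Reaching -43 requires pressure = 27/2, not an integer.
Intervening on feed_rate: with other inputs at their observed values, defect_rate = -6*feed_rate - 25. Solving for -43 gives feed_rate = 3, within [-1, 8].

set feed_rate = 3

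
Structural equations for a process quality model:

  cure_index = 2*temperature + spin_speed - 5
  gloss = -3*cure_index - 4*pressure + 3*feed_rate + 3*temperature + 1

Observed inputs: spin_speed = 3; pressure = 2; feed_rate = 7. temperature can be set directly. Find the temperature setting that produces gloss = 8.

Substituting into the cure_index equation gives cure_index = 2*temperature - 2.
Substituting into the gloss equation gives gloss = -3*temperature + 20.
Solve -3*temperature + 20 = 8: temperature = (8 - 20) / -3 = 4.

temperature = 4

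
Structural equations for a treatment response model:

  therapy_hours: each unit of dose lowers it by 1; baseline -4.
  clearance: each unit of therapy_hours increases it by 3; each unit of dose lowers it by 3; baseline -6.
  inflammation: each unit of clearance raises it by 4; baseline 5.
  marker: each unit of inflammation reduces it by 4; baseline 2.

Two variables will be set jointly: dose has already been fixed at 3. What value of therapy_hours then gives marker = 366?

therapy_hours = -3

With dose held at 3:
Intervening on therapy_hours fixes its value directly, overriding its dependence on dose.
Substituting into the clearance equation gives clearance = 3*therapy_hours - 15.
Substituting into the inflammation equation gives inflammation = 12*therapy_hours - 55.
Substituting into the marker equation gives marker = -48*therapy_hours + 222.
Solve -48*therapy_hours + 222 = 366: therapy_hours = (366 - 222) / -48 = -3.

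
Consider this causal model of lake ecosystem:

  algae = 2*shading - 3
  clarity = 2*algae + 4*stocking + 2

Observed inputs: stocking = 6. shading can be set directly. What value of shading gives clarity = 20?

Substituting into the clarity equation gives clarity = 4*shading + 20.
Solve 4*shading + 20 = 20: shading = (20 - 20) / 4 = 0.

shading = 0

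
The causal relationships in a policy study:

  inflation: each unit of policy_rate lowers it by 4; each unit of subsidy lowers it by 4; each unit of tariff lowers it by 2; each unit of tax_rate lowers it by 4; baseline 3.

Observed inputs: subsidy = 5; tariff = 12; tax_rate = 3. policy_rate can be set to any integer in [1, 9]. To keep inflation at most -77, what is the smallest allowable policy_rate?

Substituting into the inflation equation gives inflation = -4*policy_rate - 53.
Require -4*policy_rate - 53 ≤ -77, so policy_rate ≥ 6.
The smallest integer in [1, 9] satisfying this is 6.

policy_rate = 6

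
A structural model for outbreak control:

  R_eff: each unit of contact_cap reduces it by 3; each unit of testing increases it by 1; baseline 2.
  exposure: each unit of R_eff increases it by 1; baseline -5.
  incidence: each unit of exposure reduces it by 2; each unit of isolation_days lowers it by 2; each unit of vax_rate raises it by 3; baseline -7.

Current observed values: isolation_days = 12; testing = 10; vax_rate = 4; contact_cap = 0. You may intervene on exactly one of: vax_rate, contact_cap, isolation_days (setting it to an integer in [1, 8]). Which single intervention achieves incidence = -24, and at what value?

set vax_rate = 7

Intervening on vax_rate: with other inputs at their observed values, incidence = 3*vax_rate - 45. Solving for -24 gives vax_rate = 7, within [1, 8].
Intervening on contact_cap: incidence = 6*contact_cap - 33. Reaching -24 requires contact_cap = 3/2, not an integer.
Intervening on isolation_days: incidence = -2*isolation_days - 9. Reaching -24 requires isolation_days = 15/2, not an integer.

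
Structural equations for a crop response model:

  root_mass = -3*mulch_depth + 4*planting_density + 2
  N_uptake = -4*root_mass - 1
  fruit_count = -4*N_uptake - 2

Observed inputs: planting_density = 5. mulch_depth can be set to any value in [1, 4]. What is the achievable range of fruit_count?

Substituting into the root_mass equation gives root_mass = -3*mulch_depth + 22.
Substituting into the N_uptake equation gives N_uptake = 12*mulch_depth - 89.
fruit_count becomes -48*mulch_depth + 354.
Linear in mulch_depth, so extremes are at the endpoints: mulch_depth = 1 gives fruit_count = 306; mulch_depth = 4 gives fruit_count = 162.

162 to 306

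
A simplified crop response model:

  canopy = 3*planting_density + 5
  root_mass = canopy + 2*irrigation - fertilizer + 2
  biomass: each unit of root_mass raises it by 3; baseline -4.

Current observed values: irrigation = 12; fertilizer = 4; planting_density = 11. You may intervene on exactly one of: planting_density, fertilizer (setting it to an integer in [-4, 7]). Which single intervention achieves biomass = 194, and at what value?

Intervening on planting_density: biomass = 9*planting_density + 77. Reaching 194 requires planting_density = 13, outside [-4, 7].
Intervening on fertilizer: with other inputs at their observed values, biomass = -3*fertilizer + 188. Solving for 194 gives fertilizer = -2, within [-4, 7].

set fertilizer = -2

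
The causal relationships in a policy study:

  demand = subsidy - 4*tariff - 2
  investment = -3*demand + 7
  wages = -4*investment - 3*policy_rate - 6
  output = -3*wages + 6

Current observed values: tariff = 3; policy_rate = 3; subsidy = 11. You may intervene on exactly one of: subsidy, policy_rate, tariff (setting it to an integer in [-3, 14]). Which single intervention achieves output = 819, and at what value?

set tariff = 7

Intervening on subsidy: output = -36*subsidy + 639. Reaching 819 requires subsidy = -5, outside [-3, 14].
Intervening on policy_rate: output = 9*policy_rate + 216. Reaching 819 requires policy_rate = 67, outside [-3, 14].
Intervening on tariff: with other inputs at their observed values, output = 144*tariff - 189. Solving for 819 gives tariff = 7, within [-3, 14].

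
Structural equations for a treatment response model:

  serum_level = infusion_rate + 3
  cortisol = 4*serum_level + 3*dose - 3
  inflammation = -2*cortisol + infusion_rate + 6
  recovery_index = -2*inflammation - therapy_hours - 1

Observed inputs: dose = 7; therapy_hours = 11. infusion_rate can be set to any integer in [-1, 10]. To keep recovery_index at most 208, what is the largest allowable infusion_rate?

Substituting into the cortisol equation gives cortisol = 4*infusion_rate + 30.
Substituting into the inflammation equation gives inflammation = -7*infusion_rate - 54.
Substituting into the recovery_index equation gives recovery_index = 14*infusion_rate + 96.
Require 14*infusion_rate + 96 ≤ 208, so infusion_rate ≤ 8.
The largest integer in [-1, 10] satisfying this is 8.

infusion_rate = 8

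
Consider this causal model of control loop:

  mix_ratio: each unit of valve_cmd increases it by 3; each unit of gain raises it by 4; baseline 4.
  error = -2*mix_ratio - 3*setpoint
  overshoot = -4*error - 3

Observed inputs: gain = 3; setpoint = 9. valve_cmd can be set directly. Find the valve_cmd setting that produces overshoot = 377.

valve_cmd = 6

Substituting into the mix_ratio equation gives mix_ratio = 3*valve_cmd + 16.
Substituting into the error equation gives error = -6*valve_cmd - 59.
Substituting into the overshoot equation gives overshoot = 24*valve_cmd + 233.
Solve 24*valve_cmd + 233 = 377: valve_cmd = (377 - 233) / 24 = 6.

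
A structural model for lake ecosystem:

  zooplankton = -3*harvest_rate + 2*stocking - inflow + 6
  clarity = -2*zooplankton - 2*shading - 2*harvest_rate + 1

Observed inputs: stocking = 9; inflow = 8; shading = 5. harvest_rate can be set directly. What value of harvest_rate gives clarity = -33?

Substituting into the zooplankton equation gives zooplankton = -3*harvest_rate + 16.
Substituting into the clarity equation gives clarity = 4*harvest_rate - 41.
Solve 4*harvest_rate - 41 = -33: harvest_rate = (-33 + 41) / 4 = 2.

harvest_rate = 2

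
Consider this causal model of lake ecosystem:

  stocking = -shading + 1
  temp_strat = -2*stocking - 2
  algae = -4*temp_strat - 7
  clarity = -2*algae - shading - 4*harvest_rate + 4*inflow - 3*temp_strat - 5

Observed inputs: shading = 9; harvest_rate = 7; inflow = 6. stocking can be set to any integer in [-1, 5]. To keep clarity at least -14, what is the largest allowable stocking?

stocking = 0

Intervening on stocking fixes its value directly, overriding its dependence on shading.
Substituting into the algae equation gives algae = 8*stocking + 1.
Substituting into the clarity equation gives clarity = -10*stocking - 14.
Require -10*stocking - 14 ≥ -14, so stocking ≤ 0.
The largest integer in [-1, 5] satisfying this is 0.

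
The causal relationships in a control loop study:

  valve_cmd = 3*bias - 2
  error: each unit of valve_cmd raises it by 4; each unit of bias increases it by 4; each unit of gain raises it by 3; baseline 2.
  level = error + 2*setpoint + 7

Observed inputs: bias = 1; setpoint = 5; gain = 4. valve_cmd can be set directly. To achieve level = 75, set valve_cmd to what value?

Intervening on valve_cmd fixes its value directly, overriding its dependence on bias.
Substituting into the error equation gives error = 4*valve_cmd + 18.
level becomes 4*valve_cmd + 35.
Solve 4*valve_cmd + 35 = 75: valve_cmd = (75 - 35) / 4 = 10.

valve_cmd = 10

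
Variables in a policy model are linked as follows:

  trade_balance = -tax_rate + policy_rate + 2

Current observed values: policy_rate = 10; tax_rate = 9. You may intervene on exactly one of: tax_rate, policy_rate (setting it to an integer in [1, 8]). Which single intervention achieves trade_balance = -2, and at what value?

Intervening on tax_rate: trade_balance = -tax_rate + 12. Reaching -2 requires tax_rate = 14, outside [1, 8].
Intervening on policy_rate: with other inputs at their observed values, trade_balance = policy_rate - 7. Solving for -2 gives policy_rate = 5, within [1, 8].

set policy_rate = 5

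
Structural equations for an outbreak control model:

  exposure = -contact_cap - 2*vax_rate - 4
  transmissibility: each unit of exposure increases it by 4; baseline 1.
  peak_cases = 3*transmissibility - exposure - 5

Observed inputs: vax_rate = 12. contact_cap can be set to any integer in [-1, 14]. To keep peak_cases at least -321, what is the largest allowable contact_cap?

Substituting into the exposure equation gives exposure = -contact_cap - 28.
Substituting into the transmissibility equation gives transmissibility = -4*contact_cap - 111.
Substituting into the peak_cases equation gives peak_cases = -11*contact_cap - 310.
Require -11*contact_cap - 310 ≥ -321, so contact_cap ≤ 1.
The largest integer in [-1, 14] satisfying this is 1.

contact_cap = 1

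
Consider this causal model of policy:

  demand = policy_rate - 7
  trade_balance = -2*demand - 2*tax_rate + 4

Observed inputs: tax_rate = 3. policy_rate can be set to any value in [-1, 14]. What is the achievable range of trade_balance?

Substituting into the trade_balance equation gives trade_balance = -2*policy_rate + 12.
Linear in policy_rate, so extremes are at the endpoints: policy_rate = -1 gives trade_balance = 14; policy_rate = 14 gives trade_balance = -16.

-16 to 14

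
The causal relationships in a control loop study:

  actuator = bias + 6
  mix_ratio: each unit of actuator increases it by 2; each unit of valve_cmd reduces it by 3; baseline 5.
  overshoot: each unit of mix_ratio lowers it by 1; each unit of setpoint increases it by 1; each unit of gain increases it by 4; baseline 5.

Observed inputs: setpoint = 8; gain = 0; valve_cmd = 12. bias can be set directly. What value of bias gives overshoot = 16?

bias = 8

Substituting into the mix_ratio equation gives mix_ratio = 2*bias - 19.
Substituting into the overshoot equation gives overshoot = -2*bias + 32.
Solve -2*bias + 32 = 16: bias = (16 - 32) / -2 = 8.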